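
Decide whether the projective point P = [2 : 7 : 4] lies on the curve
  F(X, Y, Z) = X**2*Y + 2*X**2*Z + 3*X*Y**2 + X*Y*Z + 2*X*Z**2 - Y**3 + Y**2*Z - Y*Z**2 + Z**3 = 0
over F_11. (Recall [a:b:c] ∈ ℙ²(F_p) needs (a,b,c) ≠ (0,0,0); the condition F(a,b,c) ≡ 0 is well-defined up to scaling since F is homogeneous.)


F(2,7,4) ≡ 4 (mod 11); P is NOT on the curve.

Evaluate F(2, 7, 4) term-by-term (mod 11).
  X**2*Y ↦ 1·4·7·1 = 28
  2*X**2*Z ↦ 2·4·1·4 = 32
  3*X*Y**2 ↦ 3·2·49·1 = 294
  X*Y*Z ↦ 1·2·7·4 = 56
  2*X*Z**2 ↦ 2·2·1·16 = 64
  -Y**3 ↦ -1·1·343·1 = -343
  Y**2*Z ↦ 1·1·49·4 = 196
  -Y*Z**2 ↦ -1·1·7·16 = -112
  Z**3 ↦ 1·1·1·64 = 64
Sum: F(2, 7, 4) = (28) + (32) + (294) + (56) + (64) + (-343) + (196) + (-112) + (64) = 279.
Reducing mod 11: 279 ≡ 4 (mod 11).
Since F(a, b, c) ≡ 4 ≠ 0 (mod 11), P does NOT lie on the curve.


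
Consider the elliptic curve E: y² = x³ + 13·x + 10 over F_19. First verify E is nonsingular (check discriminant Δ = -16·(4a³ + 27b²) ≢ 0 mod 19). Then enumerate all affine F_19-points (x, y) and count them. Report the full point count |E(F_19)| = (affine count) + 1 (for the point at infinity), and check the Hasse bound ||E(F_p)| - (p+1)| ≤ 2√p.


Affine points = {(1, 9), (1, 10), (2, 5), (2, 14), (3, 0), (6, 0), (7, 8), (7, 11), (9, 1), (9, 18), (10, 0), (13, 1), (13, 18), (16, 1), (16, 18)}; affine count = 15; |E(F_19)| = 16.

Discriminant check: Δ ∝ 4a³ + 27b² = 4·13³ + 27·10² = 4·2197 + 27·100 ≡ 12 (mod 19). Nonzero ⇒ E is nonsingular.
For each x ∈ F_19, compute rhs = x³ + 13·x + 10 mod 19, then count y ∈ F_19 with y² ≡ rhs.
  x = 0: rhs = 10, matching y values: none (0 points).
  x = 1: rhs = 5, matching y values: 9, 10 (2 points).
  x = 2: rhs = 6, matching y values: 5, 14 (2 points).
  x = 3: rhs = 0, matching y values: 0 (1 points).
  x = 4: rhs = 12, matching y values: none (0 points).
  x = 5: rhs = 10, matching y values: none (0 points).
  x = 6: rhs = 0, matching y values: 0 (1 points).
  x = 7: rhs = 7, matching y values: 8, 11 (2 points).
  x = 8: rhs = 18, matching y values: none (0 points).
  x = 9: rhs = 1, matching y values: 1, 18 (2 points).
  x = 10: rhs = 0, matching y values: 0 (1 points).
  x = 11: rhs = 2, matching y values: none (0 points).
  x = 12: rhs = 13, matching y values: none (0 points).
  x = 13: rhs = 1, matching y values: 1, 18 (2 points).
  x = 14: rhs = 10, matching y values: none (0 points).
  x = 15: rhs = 8, matching y values: none (0 points).
  x = 16: rhs = 1, matching y values: 1, 18 (2 points).
  x = 17: rhs = 14, matching y values: none (0 points).
  x = 18: rhs = 15, matching y values: none (0 points).
Total affine count: 15.
Full point count |E(F_19)| = 15 + 1 = 16.
Hasse bound: |16 − (19+1)| = |-4| = 4 ≤ 2√19 ≈ 8.7178 ✓.


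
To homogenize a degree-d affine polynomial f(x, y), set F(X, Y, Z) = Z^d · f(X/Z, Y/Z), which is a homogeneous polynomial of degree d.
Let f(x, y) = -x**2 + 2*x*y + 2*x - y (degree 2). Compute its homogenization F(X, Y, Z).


F(X, Y, Z) = -X**2 + 2*X*Y + 2*X*Z - Y*Z

deg(f) = 2.
Substitute x = X/Z, y = Y/Z into f, then multiply by Z^2.
  monomial -1·x^2·y^0 ↦ -1·X^2·Y^0·Z^0.
  monomial 2·x^1·y^1 ↦ 2·X^1·Y^1·Z^0.
  monomial 2·x^1·y^0 ↦ 2·X^1·Y^0·Z^1.
  monomial -1·x^0·y^1 ↦ -1·X^0·Y^1·Z^1.
Collecting: F(X, Y, Z) = -X**2 + 2*X*Y + 2*X*Z - Y*Z.


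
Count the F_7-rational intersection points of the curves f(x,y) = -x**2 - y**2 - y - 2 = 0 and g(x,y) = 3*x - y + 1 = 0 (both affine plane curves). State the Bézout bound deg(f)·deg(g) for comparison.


Common zeros: ∅; count = 0; Bézout bound = 2.

deg(f) = 2, deg(g) = 1, so Bézout bound = 2.
Scan x ∈ F_7. For each x, list the y ∈ F_7 with f(x, y) ≡ 0 and those with g(x, y) ≡ 0 (mod 7); the common zeros in that column are the intersection.
  x = 0: f ≡ 0 at y ∈ {3}; g ≡ 0 at y ∈ {1}; common: ∅.
  x = 1: f ≡ 0 at y ∈ ∅; g ≡ 0 at y ∈ {4}; common: ∅.
  x = 2: f ≡ 0 at y ∈ ∅; g ≡ 0 at y ∈ {0}; common: ∅.
  x = 3: f ≡ 0 at y ∈ ∅; g ≡ 0 at y ∈ {3}; common: ∅.
  x = 4: f ≡ 0 at y ∈ ∅; g ≡ 0 at y ∈ {6}; common: ∅.
  x = 5: f ≡ 0 at y ∈ ∅; g ≡ 0 at y ∈ {2}; common: ∅.
  x = 6: f ≡ 0 at y ∈ ∅; g ≡ 0 at y ∈ {5}; common: ∅.
Collecting: common zeros = ∅, so the count is 0.
Comparison with the Bézout bound: 0 ≤ 2 = deg(f)·deg(g), as expected for curves with no common component (the affine F_7-count falls short of the bound because intersections may lie at infinity, over extension fields, or carry multiplicity).


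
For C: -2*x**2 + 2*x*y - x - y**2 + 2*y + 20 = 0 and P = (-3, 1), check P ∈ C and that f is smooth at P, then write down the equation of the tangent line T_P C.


Tangent line at P: 13*x - 6*y + 45 = 0.

Step 1: f(-3, 1) = 0, so P lies on C.
Step 2: partial derivatives
  f_x(x, y) = -4*x + 2*y - 1, f_y(x, y) = 2*x - 2*y + 2.
  f_x(P) = 13, f_y(P) = -6 (gradient nonzero, so P is smooth).
Step 3: tangent line at P: 13·(x − -3) + -6·(y − 1) = 0.
Expanding: 13*x - 6*y + 45 = 0.


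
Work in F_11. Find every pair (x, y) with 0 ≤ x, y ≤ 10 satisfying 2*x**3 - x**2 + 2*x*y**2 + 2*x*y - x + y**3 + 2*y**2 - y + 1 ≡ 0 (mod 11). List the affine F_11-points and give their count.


Affine F_11-points: {(1, 5), (2, 0), (5, 8), (6, 6), (7, 5), (9, 5)}; count = 6.

For each of the 121 pairs (x, y) ∈ F_11², evaluate f(x, y) mod 11. Record the zeros.
  x = 0: [0↦1, 1↦3, 2↦4, 3↦10, 4↦5, 5↦6, 6↦8, 7↦6, 8↦6, 9↦3, 10↦3]  zeros at y ∈ ∅
  x = 1: [0↦1, 1↦7, 2↦5, 3↦1, 4↦1, 5↦0, 6↦4, 7↦8, 8↦7, 9↦7, 10↦3]  zeros at y ∈ {5}
  x = 2: [0↦0, 1↦10, 2↦5, 3↦2, 4↦7, 5↦4, 6↦10, 7↦9, 8↦7, 9↦10, 10↦2]  zeros at y ∈ {0}
  x = 3: [0↦10, 1↦2, 2↦5, 3↦3, 4↦2, 5↦8, 6↦5, 7↦10, 8↦7, 9↦2, 10↦1]  zeros at y ∈ ∅
  x = 4: [0↦10, 1↦6, 2↦6, 3↦5, 4↦9, 5↦2, 6↦1, 7↦1, 8↦8, 9↦6, 10↦1]  zeros at y ∈ ∅
  x = 5: [0↦1, 1↦1, 2↦9, 3↦9, 4↦7, 5↦9, 6↦10, 7↦5, 8↦0, 9↦1, 10↦3]  zeros at y ∈ {8}
  x = 6: [0↦6, 1↦10, 2↦4, 3↦5, 4↦8, 5↦8, 6↦0, 7↦1, 8↦6, 9↦10, 10↦8]  zeros at y ∈ {6}
  x = 7: [0↦4, 1↦1, 2↦3, 3↦5, 4↦2, 5↦0, 6↦5, 7↦1, 8↦5, 9↦1, 10↦6]  zeros at y ∈ {5}
  x = 8: [0↦7, 1↦8, 2↦7, 3↦10, 4↦1, 5↦8, 6↦4, 7↦6, 8↦9, 9↦8, 10↦9]  zeros at y ∈ ∅
  x = 9: [0↦5, 1↦10, 2↦6, 3↦10, 4↦6, 5↦0, 6↦9, 7↦6, 8↦8, 9↦10, 10↦7]  zeros at y ∈ {5}
  x = 10: [0↦10, 1↦8, 2↦1, 3↦6, 4↦7, 5↦10, 6↦10, 7↦2, 8↦3, 9↦8, 10↦1]  zeros at y ∈ ∅
Collecting zeros: affine points = {(1, 5), (2, 0), (5, 8), (6, 6), (7, 5), (9, 5)}.
Total count |C(F_11)_aff| = 6.


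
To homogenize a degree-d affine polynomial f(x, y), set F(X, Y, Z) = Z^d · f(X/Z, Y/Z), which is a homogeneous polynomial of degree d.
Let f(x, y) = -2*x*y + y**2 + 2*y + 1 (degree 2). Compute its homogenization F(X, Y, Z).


F(X, Y, Z) = -2*X*Y + Y**2 + 2*Y*Z + Z**2

deg(f) = 2.
Substitute x = X/Z, y = Y/Z into f, then multiply by Z^2.
  monomial -2·x^1·y^1 ↦ -2·X^1·Y^1·Z^0.
  monomial 1·x^0·y^2 ↦ 1·X^0·Y^2·Z^0.
  monomial 2·x^0·y^1 ↦ 2·X^0·Y^1·Z^1.
  monomial 1·x^0·y^0 ↦ 1·X^0·Y^0·Z^2.
Collecting: F(X, Y, Z) = -2*X*Y + Y**2 + 2*Y*Z + Z**2.


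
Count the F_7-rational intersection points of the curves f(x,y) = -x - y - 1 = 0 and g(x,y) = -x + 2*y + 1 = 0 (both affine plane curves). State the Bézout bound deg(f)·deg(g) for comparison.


Common zeros: {(2, 4)}; count = 1; Bézout bound = 1.

deg(f) = 1, deg(g) = 1, so Bézout bound = 1.
Scan x ∈ F_7. For each x, list the y ∈ F_7 with f(x, y) ≡ 0 and those with g(x, y) ≡ 0 (mod 7); the common zeros in that column are the intersection.
  x = 0: f ≡ 0 at y ∈ {6}; g ≡ 0 at y ∈ {3}; common: ∅.
  x = 1: f ≡ 0 at y ∈ {5}; g ≡ 0 at y ∈ {0}; common: ∅.
  x = 2: f ≡ 0 at y ∈ {4}; g ≡ 0 at y ∈ {4}; common: {4}.
  x = 3: f ≡ 0 at y ∈ {3}; g ≡ 0 at y ∈ {1}; common: ∅.
  x = 4: f ≡ 0 at y ∈ {2}; g ≡ 0 at y ∈ {5}; common: ∅.
  x = 5: f ≡ 0 at y ∈ {1}; g ≡ 0 at y ∈ {2}; common: ∅.
  x = 6: f ≡ 0 at y ∈ {0}; g ≡ 0 at y ∈ {6}; common: ∅.
Collecting: common zeros = {(2, 4)}, so the count is 1.
Comparison with the Bézout bound: 1 ≤ 1 = deg(f)·deg(g), as expected for curves with no common component (the bound is attained).


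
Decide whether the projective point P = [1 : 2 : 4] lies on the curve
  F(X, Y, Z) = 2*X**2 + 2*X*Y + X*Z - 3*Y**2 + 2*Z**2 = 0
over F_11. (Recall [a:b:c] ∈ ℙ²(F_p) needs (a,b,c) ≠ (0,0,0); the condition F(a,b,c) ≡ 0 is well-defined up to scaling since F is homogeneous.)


F(1,2,4) ≡ 8 (mod 11); P is NOT on the curve.

Evaluate F(1, 2, 4) term-by-term (mod 11).
  2*X**2 ↦ 2·1·1·1 = 2
  2*X*Y ↦ 2·1·2·1 = 4
  X*Z ↦ 1·1·1·4 = 4
  -3*Y**2 ↦ -3·1·4·1 = -12
  2*Z**2 ↦ 2·1·1·16 = 32
Sum: F(1, 2, 4) = (2) + (4) + (4) + (-12) + (32) = 30.
Reducing mod 11: 30 ≡ 8 (mod 11).
Since F(a, b, c) ≡ 8 ≠ 0 (mod 11), P does NOT lie on the curve.


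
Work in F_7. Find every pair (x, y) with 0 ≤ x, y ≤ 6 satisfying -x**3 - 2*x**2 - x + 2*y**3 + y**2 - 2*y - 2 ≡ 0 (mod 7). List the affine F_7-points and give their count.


Affine F_7-points: {(0, 2), (1, 5), (2, 5), (3, 1), (3, 3), (3, 6), (5, 0), (6, 2)}; count = 8.

For each of the 49 pairs (x, y) ∈ F_7², evaluate f(x, y) mod 7. Record the zeros.
  x = 0: [0↦5, 1↦6, 2↦0, 3↦6, 4↦1, 5↦4, 6↦6]  zeros at y ∈ {2}
  x = 1: [0↦1, 1↦2, 2↦3, 3↦2, 4↦4, 5↦0, 6↦2]  zeros at y ∈ {5}
  x = 2: [0↦1, 1↦2, 2↦3, 3↦2, 4↦4, 5↦0, 6↦2]  zeros at y ∈ {5}
  x = 3: [0↦6, 1↦0, 2↦1, 3↦0, 4↦2, 5↦5, 6↦0]  zeros at y ∈ {1, 3, 6}
  x = 4: [0↦3, 1↦4, 2↦5, 3↦4, 4↦6, 5↦2, 6↦4]  zeros at y ∈ ∅
  x = 5: [0↦0, 1↦1, 2↦2, 3↦1, 4↦3, 5↦6, 6↦1]  zeros at y ∈ {0}
  x = 6: [0↦5, 1↦6, 2↦0, 3↦6, 4↦1, 5↦4, 6↦6]  zeros at y ∈ {2}
Collecting zeros: affine points = {(0, 2), (1, 5), (2, 5), (3, 1), (3, 3), (3, 6), (5, 0), (6, 2)}.
Total count |C(F_7)_aff| = 8.


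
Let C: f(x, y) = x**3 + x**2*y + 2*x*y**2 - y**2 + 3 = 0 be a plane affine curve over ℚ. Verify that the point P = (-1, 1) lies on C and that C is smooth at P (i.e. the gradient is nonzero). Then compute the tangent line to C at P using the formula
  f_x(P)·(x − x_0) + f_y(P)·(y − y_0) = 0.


Tangent line at P: 3*x - 5*y + 8 = 0.

Step 1: f(-1, 1) = 0, so P lies on C.
Step 2: partial derivatives
  f_x(x, y) = 3*x**2 + 2*x*y + 2*y**2, f_y(x, y) = x**2 + 4*x*y - 2*y.
  f_x(P) = 3, f_y(P) = -5 (gradient nonzero, so P is smooth).
Step 3: tangent line at P: 3·(x − -1) + -5·(y − 1) = 0.
Expanding: 3*x - 5*y + 8 = 0.


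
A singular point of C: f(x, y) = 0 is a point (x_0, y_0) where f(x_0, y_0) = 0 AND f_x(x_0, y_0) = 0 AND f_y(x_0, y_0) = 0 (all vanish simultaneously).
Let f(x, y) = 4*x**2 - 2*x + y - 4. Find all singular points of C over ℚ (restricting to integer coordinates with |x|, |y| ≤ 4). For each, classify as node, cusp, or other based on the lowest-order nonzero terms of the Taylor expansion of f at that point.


No singular points in the scanned grid; C is smooth there.

Compute partial derivatives:
  f_x = 8*x - 2.
  f_y = 1.
f_y = 1 is a nonzero constant, so f_y never vanishes: no point (x, y) can satisfy f = f_x = f_y = 0. In particular no (x, y) ∈ {−4, ..., 4}² is singular; the curve is smooth.


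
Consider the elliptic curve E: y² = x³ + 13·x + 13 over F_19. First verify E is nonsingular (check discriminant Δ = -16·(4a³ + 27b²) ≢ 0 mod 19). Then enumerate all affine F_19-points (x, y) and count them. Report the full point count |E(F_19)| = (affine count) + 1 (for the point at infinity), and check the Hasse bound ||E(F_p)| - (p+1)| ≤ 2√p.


Affine points = {(2, 3), (2, 16), (9, 2), (9, 17), (11, 9), (11, 10), (12, 4), (12, 15), (13, 2), (13, 17), (15, 7), (15, 12), (16, 2), (16, 17), (17, 6), (17, 13)}; affine count = 16; |E(F_19)| = 17.

Discriminant check: Δ ∝ 4a³ + 27b² = 4·13³ + 27·13² = 4·2197 + 27·169 ≡ 13 (mod 19). Nonzero ⇒ E is nonsingular.
For each x ∈ F_19, compute rhs = x³ + 13·x + 13 mod 19, then count y ∈ F_19 with y² ≡ rhs.
  x = 0: rhs = 13, matching y values: none (0 points).
  x = 1: rhs = 8, matching y values: none (0 points).
  x = 2: rhs = 9, matching y values: 3, 16 (2 points).
  x = 3: rhs = 3, matching y values: none (0 points).
  x = 4: rhs = 15, matching y values: none (0 points).
  x = 5: rhs = 13, matching y values: none (0 points).
  x = 6: rhs = 3, matching y values: none (0 points).
  x = 7: rhs = 10, matching y values: none (0 points).
  x = 8: rhs = 2, matching y values: none (0 points).
  x = 9: rhs = 4, matching y values: 2, 17 (2 points).
  x = 10: rhs = 3, matching y values: none (0 points).
  x = 11: rhs = 5, matching y values: 9, 10 (2 points).
  x = 12: rhs = 16, matching y values: 4, 15 (2 points).
  x = 13: rhs = 4, matching y values: 2, 17 (2 points).
  x = 14: rhs = 13, matching y values: none (0 points).
  x = 15: rhs = 11, matching y values: 7, 12 (2 points).
  x = 16: rhs = 4, matching y values: 2, 17 (2 points).
  x = 17: rhs = 17, matching y values: 6, 13 (2 points).
  x = 18: rhs = 18, matching y values: none (0 points).
Total affine count: 16.
Full point count |E(F_19)| = 16 + 1 = 17.
Hasse bound: |17 − (19+1)| = |-3| = 3 ≤ 2√19 ≈ 8.7178 ✓.


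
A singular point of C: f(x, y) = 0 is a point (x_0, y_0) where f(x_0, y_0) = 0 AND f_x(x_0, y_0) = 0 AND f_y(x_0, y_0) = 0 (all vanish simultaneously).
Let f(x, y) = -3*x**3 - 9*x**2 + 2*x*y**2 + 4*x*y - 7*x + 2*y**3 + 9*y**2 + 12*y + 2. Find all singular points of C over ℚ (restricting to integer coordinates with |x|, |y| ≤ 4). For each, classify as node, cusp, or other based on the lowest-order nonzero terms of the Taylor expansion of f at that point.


Singular points: {(-1, -1)}; classification: cusp.

Compute partial derivatives:
  f_x = -9*x**2 - 18*x + 2*y**2 + 4*y - 7.
  f_y = 4*x*y + 4*x + 6*y**2 + 18*y + 12.
Scan x_0 ∈ {−4, ..., 4}. For each x_0, f_y(x_0, y) is a polynomial in y; find its integer roots y ∈ {−4, ..., 4}, then test f_x and f at those candidates.
  x = -4: f_y(-4, y) = 6*y**2 + 2*y - 4; vanishes at y ∈ {-1}. (-4, -1): f_x = -81 ≠ 0.
  x = -3: f_y(-3, y) = 6*y**2 + 6*y; vanishes at y ∈ {-1, 0}. (-3, -1): f_x = -36 ≠ 0; (-3, 0): f_x = -34 ≠ 0.
  x = -2: f_y(-2, y) = 6*y**2 + 10*y + 4; vanishes at y ∈ {-1}. (-2, -1): f_x = -9 ≠ 0.
  x = -1: f_y(-1, y) = 6*y**2 + 14*y + 8; vanishes at y ∈ {-1}. (-1, -1): f_x = 0, f = 0 — SINGULAR.
  x = 0: f_y(0, y) = 6*y**2 + 18*y + 12; vanishes at y ∈ {-2, -1}. (0, -2): f_x = -7 ≠ 0; (0, -1): f_x = -9 ≠ 0.
  x = 1: f_y(1, y) = 6*y**2 + 22*y + 16; vanishes at y ∈ {-1}. (1, -1): f_x = -36 ≠ 0.
  x = 2: f_y(2, y) = 6*y**2 + 26*y + 20; vanishes at y ∈ {-1}. (2, -1): f_x = -81 ≠ 0.
  x = 3: f_y(3, y) = 6*y**2 + 30*y + 24; vanishes at y ∈ {-4, -1}. (3, -4): f_x = -126 ≠ 0; (3, -1): f_x = -144 ≠ 0.
  x = 4: f_y(4, y) = 6*y**2 + 34*y + 28; vanishes at y ∈ {-1}. (4, -1): f_x = -225 ≠ 0.
Only singular point on the grid: (-1, -1).
Classify: substitute x = -1 + u, y = -1 + v and expand: f = -3*u**3 + 2*u*v**2 + 2*v**3 + v**2.
No constant or linear terms (consistent with a singular point). Quadratic part: v**2. Cubic part: -3*u**3 + 2*u*v**2 + 2*v**3.
The quadratic part v**2 is a perfect square, so there is a single (double) tangent line v = 0, i.e. y = -1. Restricting the cubic part to that line (v = 0) leaves -3*u**3 ≠ 0, so f is not divisible by v and the branch is v² ≈ 3*u**3 to lowest order — this is a cusp.
Classification: cusp.


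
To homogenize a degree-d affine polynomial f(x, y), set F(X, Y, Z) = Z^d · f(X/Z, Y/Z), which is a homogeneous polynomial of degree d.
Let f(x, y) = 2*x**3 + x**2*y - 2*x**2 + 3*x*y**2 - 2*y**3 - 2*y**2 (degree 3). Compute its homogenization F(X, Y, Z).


F(X, Y, Z) = 2*X**3 + X**2*Y - 2*X**2*Z + 3*X*Y**2 - 2*Y**3 - 2*Y**2*Z

deg(f) = 3.
Substitute x = X/Z, y = Y/Z into f, then multiply by Z^3.
  monomial 2·x^3·y^0 ↦ 2·X^3·Y^0·Z^0.
  monomial 1·x^2·y^1 ↦ 1·X^2·Y^1·Z^0.
  monomial -2·x^2·y^0 ↦ -2·X^2·Y^0·Z^1.
  monomial 3·x^1·y^2 ↦ 3·X^1·Y^2·Z^0.
  monomial -2·x^0·y^3 ↦ -2·X^0·Y^3·Z^0.
  monomial -2·x^0·y^2 ↦ -2·X^0·Y^2·Z^1.
Collecting: F(X, Y, Z) = 2*X**3 + X**2*Y - 2*X**2*Z + 3*X*Y**2 - 2*Y**3 - 2*Y**2*Z.


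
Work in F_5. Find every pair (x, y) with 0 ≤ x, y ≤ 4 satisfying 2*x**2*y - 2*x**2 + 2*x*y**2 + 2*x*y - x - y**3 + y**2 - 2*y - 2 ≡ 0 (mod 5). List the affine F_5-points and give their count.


Affine F_5-points: {(0, 2), (1, 0), (2, 2), (3, 1), (4, 3)}; count = 5.

For each of the 25 pairs (x, y) ∈ F_5², evaluate f(x, y) mod 5. Record the zeros.
  x = 0: [0↦3, 1↦1, 2↦0, 3↦4, 4↦2]  zeros at y ∈ {2}
  x = 1: [0↦0, 1↦4, 2↦3, 3↦1, 4↦2]  zeros at y ∈ {0}
  x = 2: [0↦3, 1↦2, 2↦0, 3↦1, 4↦4]  zeros at y ∈ {2}
  x = 3: [0↦2, 1↦0, 2↦1, 3↦4, 4↦3]  zeros at y ∈ {1}
  x = 4: [0↦2, 1↦3, 2↦1, 3↦0, 4↦4]  zeros at y ∈ {3}
Collecting zeros: affine points = {(0, 2), (1, 0), (2, 2), (3, 1), (4, 3)}.
Total count |C(F_5)_aff| = 5.


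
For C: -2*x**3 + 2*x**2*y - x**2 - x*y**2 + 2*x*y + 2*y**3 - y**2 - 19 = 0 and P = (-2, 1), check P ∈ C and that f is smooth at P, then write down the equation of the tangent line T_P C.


Tangent line at P: -27*x + 12*y - 66 = 0.

Step 1: f(-2, 1) = 0, so P lies on C.
Step 2: partial derivatives
  f_x(x, y) = -6*x**2 + 4*x*y - 2*x - y**2 + 2*y, f_y(x, y) = 2*x**2 - 2*x*y + 2*x + 6*y**2 - 2*y.
  f_x(P) = -27, f_y(P) = 12 (gradient nonzero, so P is smooth).
Step 3: tangent line at P: -27·(x − -2) + 12·(y − 1) = 0.
Expanding: -27*x + 12*y - 66 = 0.


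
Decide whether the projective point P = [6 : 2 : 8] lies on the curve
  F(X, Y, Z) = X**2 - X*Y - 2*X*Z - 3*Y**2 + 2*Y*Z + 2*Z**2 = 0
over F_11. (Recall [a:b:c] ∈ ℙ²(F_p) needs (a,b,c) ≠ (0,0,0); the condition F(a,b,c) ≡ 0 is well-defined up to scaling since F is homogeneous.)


F(6,2,8) ≡ 10 (mod 11); P is NOT on the curve.

Evaluate F(6, 2, 8) term-by-term (mod 11).
  X**2 ↦ 1·36·1·1 = 36
  -X*Y ↦ -1·6·2·1 = -12
  -2*X*Z ↦ -2·6·1·8 = -96
  -3*Y**2 ↦ -3·1·4·1 = -12
  2*Y*Z ↦ 2·1·2·8 = 32
  2*Z**2 ↦ 2·1·1·64 = 128
Sum: F(6, 2, 8) = (36) + (-12) + (-96) + (-12) + (32) + (128) = 76.
Reducing mod 11: 76 ≡ 10 (mod 11).
Since F(a, b, c) ≡ 10 ≠ 0 (mod 11), P does NOT lie on the curve.


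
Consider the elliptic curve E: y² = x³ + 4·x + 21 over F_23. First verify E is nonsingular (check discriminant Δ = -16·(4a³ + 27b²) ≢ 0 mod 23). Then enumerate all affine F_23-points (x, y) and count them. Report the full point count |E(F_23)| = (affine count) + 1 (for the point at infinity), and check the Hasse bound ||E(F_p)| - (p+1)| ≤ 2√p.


Affine points = {(1, 7), (1, 16), (4, 3), (4, 20), (6, 10), (6, 13), (7, 1), (7, 22), (8, 6), (8, 17), (9, 2), (9, 21), (10, 7), (10, 16), (11, 4), (11, 19), (12, 7), (12, 16), (13, 4), (13, 19), (15, 11), (15, 12), (16, 8), (16, 15), (22, 4), (22, 19)}; affine count = 26; |E(F_23)| = 27.

Discriminant check: Δ ∝ 4a³ + 27b² = 4·4³ + 27·21² = 4·64 + 27·441 ≡ 19 (mod 23). Nonzero ⇒ E is nonsingular.
For each x ∈ F_23, compute rhs = x³ + 4·x + 21 mod 23, then count y ∈ F_23 with y² ≡ rhs.
  x = 0: rhs = 21, matching y values: none (0 points).
  x = 1: rhs = 3, matching y values: 7, 16 (2 points).
  x = 2: rhs = 14, matching y values: none (0 points).
  x = 3: rhs = 14, matching y values: none (0 points).
  x = 4: rhs = 9, matching y values: 3, 20 (2 points).
  x = 5: rhs = 5, matching y values: none (0 points).
  x = 6: rhs = 8, matching y values: 10, 13 (2 points).
  x = 7: rhs = 1, matching y values: 1, 22 (2 points).
  x = 8: rhs = 13, matching y values: 6, 17 (2 points).
  x = 9: rhs = 4, matching y values: 2, 21 (2 points).
  x = 10: rhs = 3, matching y values: 7, 16 (2 points).
  x = 11: rhs = 16, matching y values: 4, 19 (2 points).
  x = 12: rhs = 3, matching y values: 7, 16 (2 points).
  x = 13: rhs = 16, matching y values: 4, 19 (2 points).
  x = 14: rhs = 15, matching y values: none (0 points).
  x = 15: rhs = 6, matching y values: 11, 12 (2 points).
  x = 16: rhs = 18, matching y values: 8, 15 (2 points).
  x = 17: rhs = 11, matching y values: none (0 points).
  x = 18: rhs = 14, matching y values: none (0 points).
  x = 19: rhs = 10, matching y values: none (0 points).
  x = 20: rhs = 5, matching y values: none (0 points).
  x = 21: rhs = 5, matching y values: none (0 points).
  x = 22: rhs = 16, matching y values: 4, 19 (2 points).
Total affine count: 26.
Full point count |E(F_23)| = 26 + 1 = 27.
Hasse bound: |27 − (23+1)| = |3| = 3 ≤ 2√23 ≈ 9.5917 ✓.


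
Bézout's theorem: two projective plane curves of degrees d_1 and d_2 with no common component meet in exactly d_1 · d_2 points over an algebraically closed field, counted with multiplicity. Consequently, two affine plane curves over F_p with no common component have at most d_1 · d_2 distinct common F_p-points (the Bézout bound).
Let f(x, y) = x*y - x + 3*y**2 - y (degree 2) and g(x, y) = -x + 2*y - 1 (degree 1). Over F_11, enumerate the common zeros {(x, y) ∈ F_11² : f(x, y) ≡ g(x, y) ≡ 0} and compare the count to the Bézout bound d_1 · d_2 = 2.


Common zeros: ∅; count = 0; Bézout bound = 2.

deg(f) = 2, deg(g) = 1, so Bézout bound = 2.
Scan x ∈ F_11. For each x, list the y ∈ F_11 with f(x, y) ≡ 0 and those with g(x, y) ≡ 0 (mod 11); the common zeros in that column are the intersection.
  x = 0: f ≡ 0 at y ∈ {0, 4}; g ≡ 0 at y ∈ {6}; common: ∅.
  x = 1: f ≡ 0 at y ∈ {2, 9}; g ≡ 0 at y ∈ {1}; common: ∅.
  x = 2: f ≡ 0 at y ∈ {8, 10}; g ≡ 0 at y ∈ {7}; common: ∅.
  x = 3: f ≡ 0 at y ∈ ∅; g ≡ 0 at y ∈ {2}; common: ∅.
  x = 4: f ≡ 0 at y ∈ ∅; g ≡ 0 at y ∈ {8}; common: ∅.
  x = 5: f ≡ 0 at y ∈ ∅; g ≡ 0 at y ∈ {3}; common: ∅.
  x = 6: f ≡ 0 at y ∈ {6, 7}; g ≡ 0 at y ∈ {9}; common: ∅.
  x = 7: f ≡ 0 at y ∈ ∅; g ≡ 0 at y ∈ {4}; common: ∅.
  x = 8: f ≡ 0 at y ∈ ∅; g ≡ 0 at y ∈ {10}; common: ∅.
  x = 9: f ≡ 0 at y ∈ ∅; g ≡ 0 at y ∈ {5}; common: ∅.
  x = 10: f ≡ 0 at y ∈ {3, 5}; g ≡ 0 at y ∈ {0}; common: ∅.
Collecting: common zeros = ∅, so the count is 0.
Comparison with the Bézout bound: 0 ≤ 2 = deg(f)·deg(g), as expected for curves with no common component (the affine F_11-count falls short of the bound because intersections may lie at infinity, over extension fields, or carry multiplicity).


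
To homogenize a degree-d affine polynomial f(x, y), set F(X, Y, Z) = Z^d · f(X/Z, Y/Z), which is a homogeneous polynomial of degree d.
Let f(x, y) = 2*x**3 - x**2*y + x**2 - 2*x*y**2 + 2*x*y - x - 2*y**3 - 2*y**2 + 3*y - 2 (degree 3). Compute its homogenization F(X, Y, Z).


F(X, Y, Z) = 2*X**3 - X**2*Y + X**2*Z - 2*X*Y**2 + 2*X*Y*Z - X*Z**2 - 2*Y**3 - 2*Y**2*Z + 3*Y*Z**2 - 2*Z**3

deg(f) = 3.
Substitute x = X/Z, y = Y/Z into f, then multiply by Z^3.
  monomial 2·x^3·y^0 ↦ 2·X^3·Y^0·Z^0.
  monomial -1·x^2·y^1 ↦ -1·X^2·Y^1·Z^0.
  monomial 1·x^2·y^0 ↦ 1·X^2·Y^0·Z^1.
  monomial -2·x^1·y^2 ↦ -2·X^1·Y^2·Z^0.
  monomial 2·x^1·y^1 ↦ 2·X^1·Y^1·Z^1.
  monomial -1·x^1·y^0 ↦ -1·X^1·Y^0·Z^2.
  monomial -2·x^0·y^3 ↦ -2·X^0·Y^3·Z^0.
  monomial -2·x^0·y^2 ↦ -2·X^0·Y^2·Z^1.
  monomial 3·x^0·y^1 ↦ 3·X^0·Y^1·Z^2.
  monomial -2·x^0·y^0 ↦ -2·X^0·Y^0·Z^3.
Collecting: F(X, Y, Z) = 2*X**3 - X**2*Y + X**2*Z - 2*X*Y**2 + 2*X*Y*Z - X*Z**2 - 2*Y**3 - 2*Y**2*Z + 3*Y*Z**2 - 2*Z**3.


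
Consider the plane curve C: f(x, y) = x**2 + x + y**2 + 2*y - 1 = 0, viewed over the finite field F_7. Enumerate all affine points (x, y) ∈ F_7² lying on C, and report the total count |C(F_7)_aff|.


Affine F_7-points: {(0, 2), (0, 3), (1, 6), (3, 1), (3, 4), (5, 6), (6, 2), (6, 3)}; count = 8.

For each of the 49 pairs (x, y) ∈ F_7², evaluate f(x, y) mod 7. Record the zeros.
  x = 0: [0↦6, 1↦2, 2↦0, 3↦0, 4↦2, 5↦6, 6↦5]  zeros at y ∈ {2, 3}
  x = 1: [0↦1, 1↦4, 2↦2, 3↦2, 4↦4, 5↦1, 6↦0]  zeros at y ∈ {6}
  x = 2: [0↦5, 1↦1, 2↦6, 3↦6, 4↦1, 5↦5, 6↦4]  zeros at y ∈ ∅
  x = 3: [0↦4, 1↦0, 2↦5, 3↦5, 4↦0, 5↦4, 6↦3]  zeros at y ∈ {1, 4}
  x = 4: [0↦5, 1↦1, 2↦6, 3↦6, 4↦1, 5↦5, 6↦4]  zeros at y ∈ ∅
  x = 5: [0↦1, 1↦4, 2↦2, 3↦2, 4↦4, 5↦1, 6↦0]  zeros at y ∈ {6}
  x = 6: [0↦6, 1↦2, 2↦0, 3↦0, 4↦2, 5↦6, 6↦5]  zeros at y ∈ {2, 3}
Collecting zeros: affine points = {(0, 2), (0, 3), (1, 6), (3, 1), (3, 4), (5, 6), (6, 2), (6, 3)}.
Total count |C(F_7)_aff| = 8.


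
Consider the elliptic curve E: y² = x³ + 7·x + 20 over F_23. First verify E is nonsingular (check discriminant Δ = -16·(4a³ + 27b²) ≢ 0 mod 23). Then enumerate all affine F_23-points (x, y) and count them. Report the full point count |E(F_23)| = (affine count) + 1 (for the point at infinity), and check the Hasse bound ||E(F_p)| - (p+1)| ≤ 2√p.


Affine points = {(6, 5), (6, 18), (8, 6), (8, 17), (10, 3), (10, 20), (11, 5), (11, 18), (13, 10), (13, 13), (15, 2), (15, 21), (20, 8), (20, 15), (22, 9), (22, 14)}; affine count = 16; |E(F_23)| = 17.

Discriminant check: Δ ∝ 4a³ + 27b² = 4·7³ + 27·20² = 4·343 + 27·400 ≡ 5 (mod 23). Nonzero ⇒ E is nonsingular.
For each x ∈ F_23, compute rhs = x³ + 7·x + 20 mod 23, then count y ∈ F_23 with y² ≡ rhs.
  x = 0: rhs = 20, matching y values: none (0 points).
  x = 1: rhs = 5, matching y values: none (0 points).
  x = 2: rhs = 19, matching y values: none (0 points).
  x = 3: rhs = 22, matching y values: none (0 points).
  x = 4: rhs = 20, matching y values: none (0 points).
  x = 5: rhs = 19, matching y values: none (0 points).
  x = 6: rhs = 2, matching y values: 5, 18 (2 points).
  x = 7: rhs = 21, matching y values: none (0 points).
  x = 8: rhs = 13, matching y values: 6, 17 (2 points).
  x = 9: rhs = 7, matching y values: none (0 points).
  x = 10: rhs = 9, matching y values: 3, 20 (2 points).
  x = 11: rhs = 2, matching y values: 5, 18 (2 points).
  x = 12: rhs = 15, matching y values: none (0 points).
  x = 13: rhs = 8, matching y values: 10, 13 (2 points).
  x = 14: rhs = 10, matching y values: none (0 points).
  x = 15: rhs = 4, matching y values: 2, 21 (2 points).
  x = 16: rhs = 19, matching y values: none (0 points).
  x = 17: rhs = 15, matching y values: none (0 points).
  x = 18: rhs = 21, matching y values: none (0 points).
  x = 19: rhs = 20, matching y values: none (0 points).
  x = 20: rhs = 18, matching y values: 8, 15 (2 points).
  x = 21: rhs = 21, matching y values: none (0 points).
  x = 22: rhs = 12, matching y values: 9, 14 (2 points).
Total affine count: 16.
Full point count |E(F_23)| = 16 + 1 = 17.
Hasse bound: |17 − (23+1)| = |-7| = 7 ≤ 2√23 ≈ 9.5917 ✓.


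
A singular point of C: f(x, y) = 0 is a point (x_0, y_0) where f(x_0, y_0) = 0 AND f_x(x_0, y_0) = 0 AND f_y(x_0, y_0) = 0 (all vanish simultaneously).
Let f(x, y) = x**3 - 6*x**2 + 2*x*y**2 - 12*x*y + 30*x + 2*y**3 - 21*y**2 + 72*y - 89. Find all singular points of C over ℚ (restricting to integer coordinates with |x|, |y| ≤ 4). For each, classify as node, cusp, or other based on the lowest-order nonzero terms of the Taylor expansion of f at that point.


Singular points: {(2, 3)}; classification: cusp.

Compute partial derivatives:
  f_x = 3*x**2 - 12*x + 2*y**2 - 12*y + 30.
  f_y = 4*x*y - 12*x + 6*y**2 - 42*y + 72.
Scan x_0 ∈ {−4, ..., 4}. For each x_0, f_y(x_0, y) is a polynomial in y; find its integer roots y ∈ {−4, ..., 4}, then test f_x and f at those candidates.
  x = -4: f_y(-4, y) = 6*y**2 - 58*y + 120; vanishes at y ∈ {3}. (-4, 3): f_x = 108 ≠ 0.
  x = -3: f_y(-3, y) = 6*y**2 - 54*y + 108; vanishes at y ∈ {3}. (-3, 3): f_x = 75 ≠ 0.
  x = -2: f_y(-2, y) = 6*y**2 - 50*y + 96; vanishes at y ∈ {3}. (-2, 3): f_x = 48 ≠ 0.
  x = -1: f_y(-1, y) = 6*y**2 - 46*y + 84; vanishes at y ∈ {3}. (-1, 3): f_x = 27 ≠ 0.
  x = 0: f_y(0, y) = 6*y**2 - 42*y + 72; vanishes at y ∈ {3, 4}. (0, 3): f_x = 12 ≠ 0; (0, 4): f_x = 14 ≠ 0.
  x = 1: f_y(1, y) = 6*y**2 - 38*y + 60; vanishes at y ∈ {3}. (1, 3): f_x = 3 ≠ 0.
  x = 2: f_y(2, y) = 6*y**2 - 34*y + 48; vanishes at y ∈ {3}. (2, 3): f_x = 0, f = 0 — SINGULAR.
  x = 3: f_y(3, y) = 6*y**2 - 30*y + 36; vanishes at y ∈ {2, 3}. (3, 2): f_x = 5 ≠ 0; (3, 3): f_x = 3 ≠ 0.
  x = 4: f_y(4, y) = 6*y**2 - 26*y + 24; vanishes at y ∈ {3}. (4, 3): f_x = 12 ≠ 0.
Only singular point on the grid: (2, 3).
Classify: substitute x = 2 + u, y = 3 + v and expand: f = u**3 + 2*u*v**2 + 2*v**3 + v**2.
No constant or linear terms (consistent with a singular point). Quadratic part: v**2. Cubic part: u**3 + 2*u*v**2 + 2*v**3.
The quadratic part v**2 is a perfect square, so there is a single (double) tangent line v = 0, i.e. y = 3. Restricting the cubic part to that line (v = 0) leaves u**3 ≠ 0, so f is not divisible by v and the branch is v² ≈ -u**3 to lowest order — this is a cusp.
Classification: cusp.


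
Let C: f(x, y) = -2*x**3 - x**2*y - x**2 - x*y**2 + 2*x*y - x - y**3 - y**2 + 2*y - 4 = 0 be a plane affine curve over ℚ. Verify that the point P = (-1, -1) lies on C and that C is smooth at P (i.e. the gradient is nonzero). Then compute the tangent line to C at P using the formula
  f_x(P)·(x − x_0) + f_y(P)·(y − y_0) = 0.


Tangent line at P: -10*x - 4*y - 14 = 0.

Step 1: f(-1, -1) = 0, so P lies on C.
Step 2: partial derivatives
  f_x(x, y) = -6*x**2 - 2*x*y - 2*x - y**2 + 2*y - 1, f_y(x, y) = -x**2 - 2*x*y + 2*x - 3*y**2 - 2*y + 2.
  f_x(P) = -10, f_y(P) = -4 (gradient nonzero, so P is smooth).
Step 3: tangent line at P: -10·(x − -1) + -4·(y − -1) = 0.
Expanding: -10*x - 4*y - 14 = 0.


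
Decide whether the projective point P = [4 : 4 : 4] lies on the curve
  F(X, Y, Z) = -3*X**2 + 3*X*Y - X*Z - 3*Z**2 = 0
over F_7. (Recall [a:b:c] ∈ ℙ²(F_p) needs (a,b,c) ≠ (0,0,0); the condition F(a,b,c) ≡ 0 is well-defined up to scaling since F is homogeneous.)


F(4,4,4) ≡ 6 (mod 7); P is NOT on the curve.

Evaluate F(4, 4, 4) term-by-term (mod 7).
  -3*X**2 ↦ -3·16·1·1 = -48
  3*X*Y ↦ 3·4·4·1 = 48
  -X*Z ↦ -1·4·1·4 = -16
  -3*Z**2 ↦ -3·1·1·16 = -48
Sum: F(4, 4, 4) = (-48) + (48) + (-16) + (-48) = -64.
Reducing mod 7: -64 ≡ 6 (mod 7).
Since F(a, b, c) ≡ 6 ≠ 0 (mod 7), P does NOT lie on the curve.


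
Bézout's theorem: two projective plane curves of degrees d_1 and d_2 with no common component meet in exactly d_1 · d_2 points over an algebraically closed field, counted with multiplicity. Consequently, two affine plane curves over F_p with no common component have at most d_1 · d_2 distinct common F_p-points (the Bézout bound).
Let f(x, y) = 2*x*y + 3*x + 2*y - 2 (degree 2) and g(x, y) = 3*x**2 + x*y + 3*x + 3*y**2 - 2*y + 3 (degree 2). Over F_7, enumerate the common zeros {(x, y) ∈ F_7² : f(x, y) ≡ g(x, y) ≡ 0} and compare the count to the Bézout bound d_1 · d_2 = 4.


Common zeros: ∅; count = 0; Bézout bound = 4.

deg(f) = 2, deg(g) = 2, so Bézout bound = 4.
Scan x ∈ F_7. For each x, list the y ∈ F_7 with f(x, y) ≡ 0 and those with g(x, y) ≡ 0 (mod 7); the common zeros in that column are the intersection.
  x = 0: f ≡ 0 at y ∈ {1}; g ≡ 0 at y ∈ ∅; common: ∅.
  x = 1: f ≡ 0 at y ∈ {5}; g ≡ 0 at y ∈ ∅; common: ∅.
  x = 2: f ≡ 0 at y ∈ {4}; g ≡ 0 at y ∈ {0}; common: ∅.
  x = 3: f ≡ 0 at y ∈ {0}; g ≡ 0 at y ∈ {4, 5}; common: ∅.
  x = 4: f ≡ 0 at y ∈ {6}; g ≡ 0 at y ∈ {0, 4}; common: ∅.
  x = 5: f ≡ 0 at y ∈ {3}; g ≡ 0 at y ∈ ∅; common: ∅.
  x = 6: f ≡ 0 at y ∈ ∅; g ≡ 0 at y ∈ {3, 5}; common: ∅.
Collecting: common zeros = ∅, so the count is 0.
Comparison with the Bézout bound: 0 ≤ 4 = deg(f)·deg(g), as expected for curves with no common component (the affine F_7-count falls short of the bound because intersections may lie at infinity, over extension fields, or carry multiplicity).


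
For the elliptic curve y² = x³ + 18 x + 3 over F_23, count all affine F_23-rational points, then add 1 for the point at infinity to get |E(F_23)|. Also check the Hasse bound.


Affine points = {(0, 7), (0, 16), (2, 1), (2, 22), (4, 1), (4, 22), (7, 9), (7, 14), (14, 3), (14, 20), (17, 1), (17, 22), (18, 8), (18, 15)}; affine count = 14; |E(F_23)| = 15.

Discriminant check: Δ ∝ 4a³ + 27b² = 4·18³ + 27·3² = 4·5832 + 27·9 ≡ 19 (mod 23). Nonzero ⇒ E is nonsingular.
For each x ∈ F_23, compute rhs = x³ + 18·x + 3 mod 23, then count y ∈ F_23 with y² ≡ rhs.
  x = 0: rhs = 3, matching y values: 7, 16 (2 points).
  x = 1: rhs = 22, matching y values: none (0 points).
  x = 2: rhs = 1, matching y values: 1, 22 (2 points).
  x = 3: rhs = 15, matching y values: none (0 points).
  x = 4: rhs = 1, matching y values: 1, 22 (2 points).
  x = 5: rhs = 11, matching y values: none (0 points).
  x = 6: rhs = 5, matching y values: none (0 points).
  x = 7: rhs = 12, matching y values: 9, 14 (2 points).
  x = 8: rhs = 15, matching y values: none (0 points).
  x = 9: rhs = 20, matching y values: none (0 points).
  x = 10: rhs = 10, matching y values: none (0 points).
  x = 11: rhs = 14, matching y values: none (0 points).
  x = 12: rhs = 15, matching y values: none (0 points).
  x = 13: rhs = 19, matching y values: none (0 points).
  x = 14: rhs = 9, matching y values: 3, 20 (2 points).
  x = 15: rhs = 14, matching y values: none (0 points).
  x = 16: rhs = 17, matching y values: none (0 points).
  x = 17: rhs = 1, matching y values: 1, 22 (2 points).
  x = 18: rhs = 18, matching y values: 8, 15 (2 points).
  x = 19: rhs = 5, matching y values: none (0 points).
  x = 20: rhs = 14, matching y values: none (0 points).
  x = 21: rhs = 5, matching y values: none (0 points).
  x = 22: rhs = 7, matching y values: none (0 points).
Total affine count: 14.
Full point count |E(F_23)| = 14 + 1 = 15.
Hasse bound: |15 − (23+1)| = |-9| = 9 ≤ 2√23 ≈ 9.5917 ✓.


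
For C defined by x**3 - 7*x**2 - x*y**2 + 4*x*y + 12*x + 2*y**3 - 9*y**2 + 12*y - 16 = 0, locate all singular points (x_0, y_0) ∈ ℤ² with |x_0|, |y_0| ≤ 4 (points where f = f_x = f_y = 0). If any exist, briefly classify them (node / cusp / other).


Singular points: {(2, 2)}; classification: node.

Compute partial derivatives:
  f_x = 3*x**2 - 14*x - y**2 + 4*y + 12.
  f_y = -2*x*y + 4*x + 6*y**2 - 18*y + 12.
Scan x_0 ∈ {−4, ..., 4}. For each x_0, f_y(x_0, y) is a polynomial in y; find its integer roots y ∈ {−4, ..., 4}, then test f_x and f at those candidates.
  x = -4: f_y(-4, y) = 6*y**2 - 10*y - 4; vanishes at y ∈ {2}. (-4, 2): f_x = 120 ≠ 0.
  x = -3: f_y(-3, y) = 6*y**2 - 12*y; vanishes at y ∈ {0, 2}. (-3, 0): f_x = 81 ≠ 0; (-3, 2): f_x = 85 ≠ 0.
  x = -2: f_y(-2, y) = 6*y**2 - 14*y + 4; vanishes at y ∈ {2}. (-2, 2): f_x = 56 ≠ 0.
  x = -1: f_y(-1, y) = 6*y**2 - 16*y + 8; vanishes at y ∈ {2}. (-1, 2): f_x = 33 ≠ 0.
  x = 0: f_y(0, y) = 6*y**2 - 18*y + 12; vanishes at y ∈ {1, 2}. (0, 1): f_x = 15 ≠ 0; (0, 2): f_x = 16 ≠ 0.
  x = 1: f_y(1, y) = 6*y**2 - 20*y + 16; vanishes at y ∈ {2}. (1, 2): f_x = 5 ≠ 0.
  x = 2: f_y(2, y) = 6*y**2 - 22*y + 20; vanishes at y ∈ {2}. (2, 2): f_x = 0, f = 0 — SINGULAR.
  x = 3: f_y(3, y) = 6*y**2 - 24*y + 24; vanishes at y ∈ {2}. (3, 2): f_x = 1 ≠ 0.
  x = 4: f_y(4, y) = 6*y**2 - 26*y + 28; vanishes at y ∈ {2}. (4, 2): f_x = 8 ≠ 0.
Only singular point on the grid: (2, 2).
Classify: substitute x = 2 + u, y = 2 + v and expand: f = u**3 - u**2 - u*v**2 + 2*v**3 + v**2.
No constant or linear terms (consistent with a singular point). Quadratic part: -u**2 + v**2. Cubic part: u**3 - u*v**2 + 2*v**3.
The quadratic part v**2 - u**2 = (v − u)(v + u) splits into two distinct linear factors, so there are two distinct tangent lines y − 2 = ±(x − 2) — this is a node (ordinary double point).
Classification: node.


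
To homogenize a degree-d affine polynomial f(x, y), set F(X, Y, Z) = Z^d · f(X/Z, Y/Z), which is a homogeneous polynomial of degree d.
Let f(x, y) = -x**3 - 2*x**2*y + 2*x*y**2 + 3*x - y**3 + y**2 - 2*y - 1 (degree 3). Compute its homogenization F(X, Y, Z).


F(X, Y, Z) = -X**3 - 2*X**2*Y + 2*X*Y**2 + 3*X*Z**2 - Y**3 + Y**2*Z - 2*Y*Z**2 - Z**3

deg(f) = 3.
Substitute x = X/Z, y = Y/Z into f, then multiply by Z^3.
  monomial -1·x^3·y^0 ↦ -1·X^3·Y^0·Z^0.
  monomial -2·x^2·y^1 ↦ -2·X^2·Y^1·Z^0.
  monomial 2·x^1·y^2 ↦ 2·X^1·Y^2·Z^0.
  monomial 3·x^1·y^0 ↦ 3·X^1·Y^0·Z^2.
  monomial -1·x^0·y^3 ↦ -1·X^0·Y^3·Z^0.
  monomial 1·x^0·y^2 ↦ 1·X^0·Y^2·Z^1.
  monomial -2·x^0·y^1 ↦ -2·X^0·Y^1·Z^2.
  monomial -1·x^0·y^0 ↦ -1·X^0·Y^0·Z^3.
Collecting: F(X, Y, Z) = -X**3 - 2*X**2*Y + 2*X*Y**2 + 3*X*Z**2 - Y**3 + Y**2*Z - 2*Y*Z**2 - Z**3.


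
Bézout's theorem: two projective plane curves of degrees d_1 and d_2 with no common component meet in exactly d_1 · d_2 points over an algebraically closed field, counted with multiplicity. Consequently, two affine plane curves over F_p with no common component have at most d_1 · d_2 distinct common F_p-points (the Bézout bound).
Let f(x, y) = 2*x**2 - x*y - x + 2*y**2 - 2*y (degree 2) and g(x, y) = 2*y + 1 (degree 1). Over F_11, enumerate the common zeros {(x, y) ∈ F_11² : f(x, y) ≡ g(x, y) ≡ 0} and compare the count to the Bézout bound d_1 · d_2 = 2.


Common zeros: ∅; count = 0; Bézout bound = 2.

deg(f) = 2, deg(g) = 1, so Bézout bound = 2.
Scan x ∈ F_11. For each x, list the y ∈ F_11 with f(x, y) ≡ 0 and those with g(x, y) ≡ 0 (mod 11); the common zeros in that column are the intersection.
  x = 0: f ≡ 0 at y ∈ {0, 1}; g ≡ 0 at y ∈ {5}; common: ∅.
  x = 1: f ≡ 0 at y ∈ {1, 6}; g ≡ 0 at y ∈ {5}; common: ∅.
  x = 2: f ≡ 0 at y ∈ {4, 9}; g ≡ 0 at y ∈ {5}; common: ∅.
  x = 3: f ≡ 0 at y ∈ {9, 10}; g ≡ 0 at y ∈ {5}; common: ∅.
  x = 4: f ≡ 0 at y ∈ ∅; g ≡ 0 at y ∈ {5}; common: ∅.
  x = 5: f ≡ 0 at y ∈ ∅; g ≡ 0 at y ∈ {5}; common: ∅.
  x = 6: f ≡ 0 at y ∈ {0, 4}; g ≡ 0 at y ∈ {5}; common: ∅.
  x = 7: f ≡ 0 at y ∈ ∅; g ≡ 0 at y ∈ {5}; common: ∅.
  x = 8: f ≡ 0 at y ∈ {6, 10}; g ≡ 0 at y ∈ {5}; common: ∅.
  x = 9: f ≡ 0 at y ∈ ∅; g ≡ 0 at y ∈ {5}; common: ∅.
  x = 10: f ≡ 0 at y ∈ ∅; g ≡ 0 at y ∈ {5}; common: ∅.
Collecting: common zeros = ∅, so the count is 0.
Comparison with the Bézout bound: 0 ≤ 2 = deg(f)·deg(g), as expected for curves with no common component (the affine F_11-count falls short of the bound because intersections may lie at infinity, over extension fields, or carry multiplicity).


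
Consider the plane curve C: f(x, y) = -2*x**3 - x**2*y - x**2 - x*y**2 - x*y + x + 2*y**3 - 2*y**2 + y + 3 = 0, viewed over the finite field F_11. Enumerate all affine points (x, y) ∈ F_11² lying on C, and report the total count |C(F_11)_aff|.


Affine F_11-points: {(1, 4), (1, 6), (1, 8), (2, 1), (2, 5), (2, 7), (4, 5), (5, 3), (5, 8), (5, 9), (6, 1), (6, 6), (6, 8), (8, 2)}; count = 14.

For each of the 121 pairs (x, y) ∈ F_11², evaluate f(x, y) mod 11. Record the zeros.
  x = 0: [0↦3, 1↦4, 2↦2, 3↦9, 4↦4, 5↦10, 6↦6, 7↦4, 8↦5, 9↦10, 10↦9]  zeros at y ∈ ∅
  x = 1: [0↦1, 1↦10, 2↦3, 3↦3, 4↦0, 5↦6, 6↦0, 7↦5, 8↦0, 9↦8, 10↦8]  zeros at y ∈ {4, 6, 8}
  x = 2: [0↦7, 1↦0, 2↦8, 3↦10, 4↦7, 5↦0, 6↦1, 7↦0, 8↦9, 9↦7, 10↦6]  zeros at y ∈ {1, 5, 7}
  x = 3: [0↦9, 1↦6, 2↦5, 3↦7, 4↦2, 5↦2, 6↦8, 7↦10, 8↦9, 9↦6, 10↦2]  zeros at y ∈ ∅
  x = 4: [0↦6, 1↦5, 2↦4, 3↦4, 4↦6, 5↦0, 6↦9, 7↦1, 8↦10, 9↦4, 10↦6]  zeros at y ∈ {5}
  x = 5: [0↦8, 1↦7, 2↦4, 3↦0, 4↦7, 5↦4, 6↦3, 7↦5, 8↦0, 9↦0, 10↦6]  zeros at y ∈ {3, 8, 9}
  x = 6: [0↦3, 1↦0, 2↦4, 3↦5, 4↦4, 5↦2, 6↦0, 7↦10, 8↦0, 9↦4, 10↦1]  zeros at y ∈ {1, 6, 8}
  x = 7: [0↦1, 1↦5, 2↦3, 3↦7, 4↦7, 5↦4, 6↦10, 7↦4, 8↦9, 9↦4, 10↦1]  zeros at y ∈ ∅
  x = 8: [0↦1, 1↦10, 2↦0, 3↦5, 4↦4, 5↦9, 6↦10, 7↦8, 8↦4, 9↦10, 10↦5]  zeros at y ∈ {2}
  x = 9: [0↦2, 1↦3, 2↦5, 3↦9, 4↦5, 5↦5, 6↦10, 7↦10, 8↦6, 9↦10, 10↦1]  zeros at y ∈ ∅
  x = 10: [0↦3, 1↦5, 2↦6, 3↦7, 4↦9, 5↦2, 6↦9, 7↦9, 8↦3, 9↦3, 10↦10]  zeros at y ∈ ∅
Collecting zeros: affine points = {(1, 4), (1, 6), (1, 8), (2, 1), (2, 5), (2, 7), (4, 5), (5, 3), (5, 8), (5, 9), (6, 1), (6, 6), (6, 8), (8, 2)}.
Total count |C(F_11)_aff| = 14.
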